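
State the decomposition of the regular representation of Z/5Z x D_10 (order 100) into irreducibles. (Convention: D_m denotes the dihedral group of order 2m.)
Each irreducible V_i of dimension d_i appears with multiplicity d_i, i.e. rho_reg = (direct sum over all irreducibles V_i) d_i V_i. The irreducible dimensions for Z/5Z x D_10 are 1, 1, 1, 1, 1, 1, 1, 1, 1, 1, 1, 1, 1, 1, 1, 1, 1, 1, 1, 1, 2, 2, 2, 2, 2, 2, 2, 2, 2, 2, 2, 2, 2, 2, 2, 2, 2, 2, 2, 2: 20 irreducibles of dimension 1, each with multiplicity 1; 20 irreducibles of dimension 2, each with multiplicity 2. Total dimension 20*1*1 + 20*2*2 = 100 = |G|.

Reasoning: General theorem: in the regular representation of a finite group G, each irreducible appears with multiplicity equal to its dimension. Check: dim(rho_reg) = sum d_i^2 = 1 + 1 + 1 + 1 + 1 + 1 + 1 + 1 + 1 + 1 + 1 + 1 + 1 + 1 + 1 + 1 + 1 + 1 + 1 + 1 + 4 + 4 + 4 + 4 + 4 + 4 + 4 + 4 + 4 + 4 + 4 + 4 + 4 + 4 + 4 + 4 + 4 + 4 + 4 + 4 = 100 = |G|.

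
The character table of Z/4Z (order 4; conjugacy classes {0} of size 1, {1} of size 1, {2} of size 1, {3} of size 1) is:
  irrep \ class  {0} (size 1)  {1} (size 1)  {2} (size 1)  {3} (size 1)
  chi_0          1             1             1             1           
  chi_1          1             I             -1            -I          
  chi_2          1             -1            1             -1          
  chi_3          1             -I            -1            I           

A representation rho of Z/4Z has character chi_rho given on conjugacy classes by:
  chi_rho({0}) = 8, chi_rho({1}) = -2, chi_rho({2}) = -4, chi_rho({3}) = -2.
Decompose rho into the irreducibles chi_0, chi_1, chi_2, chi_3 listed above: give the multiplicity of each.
Multiplicities: chi_0: 0, chi_1: 3, chi_2: 2, chi_3: 3.

Explanation: Use <chi_rho, chi> = (1/|G|) sum_C |C| * chi_rho(C) * conj(chi(C)) with |G| = 4 for each irreducible chi in the table:
  <chi_rho, chi_0> = (1/4)[1*(8)*conj(1) + 1*(-2)*conj(1) + 1*(-4)*conj(1) + 1*(-2)*conj(1)]
      = (1/4)[(8) + (-2) + (-4) + (-2)] = 0/4 = 0
  <chi_rho, chi_1> = (1/4)[1*(8)*conj(1) + 1*(-2)*conj(I) + 1*(-4)*conj(-1) + 1*(-2)*conj(-I)]
      = (1/4)[(8) + (2*I) + (4) + (-2*I)] = 12/4 = 3
  <chi_rho, chi_2> = (1/4)[1*(8)*conj(1) + 1*(-2)*conj(-1) + 1*(-4)*conj(1) + 1*(-2)*conj(-1)]
      = (1/4)[(8) + (2) + (-4) + (2)] = 8/4 = 2
  <chi_rho, chi_3> = (1/4)[1*(8)*conj(1) + 1*(-2)*conj(-I) + 1*(-4)*conj(-1) + 1*(-2)*conj(I)]
      = (1/4)[(8) + (-2*I) + (4) + (2*I)] = 12/4 = 3
(Exp terms are combined using exp(i*s)*conj(exp(i*t)) = exp(i*(s-t)), and sums of them are collapsed using the identity that for every m > 1 the m distinct m-th roots of unity sum to 0, e.g. 1 + exp(2*I*pi/3) + exp(-2*I*pi/3) = 0.)
Dimension check: dim(rho) = sum (mult * dim) = 0*1 + 3*1 + 2*1 + 3*1 = 8 = chi_rho(e) = 8.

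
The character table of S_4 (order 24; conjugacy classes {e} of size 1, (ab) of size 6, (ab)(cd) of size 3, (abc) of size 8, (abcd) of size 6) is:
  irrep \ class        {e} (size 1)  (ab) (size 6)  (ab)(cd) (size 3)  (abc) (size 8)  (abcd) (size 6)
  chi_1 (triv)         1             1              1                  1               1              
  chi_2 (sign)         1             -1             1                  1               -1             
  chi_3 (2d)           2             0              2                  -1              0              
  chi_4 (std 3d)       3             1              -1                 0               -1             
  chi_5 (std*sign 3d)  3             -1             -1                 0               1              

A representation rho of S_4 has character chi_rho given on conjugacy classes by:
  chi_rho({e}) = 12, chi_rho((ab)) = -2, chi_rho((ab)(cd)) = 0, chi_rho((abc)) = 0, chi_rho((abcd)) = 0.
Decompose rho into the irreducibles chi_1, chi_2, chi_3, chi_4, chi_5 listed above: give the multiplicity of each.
Multiplicities: chi_1: 0, chi_2: 1, chi_3: 1, chi_4: 1, chi_5: 2.

Solution. Use <chi_rho, chi> = (1/|G|) sum_C |C| * chi_rho(C) * conj(chi(C)) with |G| = 24 for each irreducible chi in the table:
  <chi_rho, chi_1> = (1/24)[1*(12)*conj(1) + 6*(-2)*conj(1) + 3*(0)*conj(1) + 8*(0)*conj(1) + 6*(0)*conj(1)]
      = (1/24)[(12) + (-12) + (0) + (0) + (0)] = 0/24 = 0
  <chi_rho, chi_2> = (1/24)[1*(12)*conj(1) + 6*(-2)*conj(-1) + 3*(0)*conj(1) + 8*(0)*conj(1) + 6*(0)*conj(-1)]
      = (1/24)[(12) + (12) + (0) + (0) + (0)] = 24/24 = 1
  <chi_rho, chi_3> = (1/24)[1*(12)*conj(2) + 6*(-2)*conj(0) + 3*(0)*conj(2) + 8*(0)*conj(-1) + 6*(0)*conj(0)]
      = (1/24)[(24) + (0) + (0) + (0) + (0)] = 24/24 = 1
  <chi_rho, chi_4> = (1/24)[1*(12)*conj(3) + 6*(-2)*conj(1) + 3*(0)*conj(-1) + 8*(0)*conj(0) + 6*(0)*conj(-1)]
      = (1/24)[(36) + (-12) + (0) + (0) + (0)] = 24/24 = 1
  <chi_rho, chi_5> = (1/24)[1*(12)*conj(3) + 6*(-2)*conj(-1) + 3*(0)*conj(-1) + 8*(0)*conj(0) + 6*(0)*conj(1)]
      = (1/24)[(36) + (12) + (0) + (0) + (0)] = 48/24 = 2
Dimension check: dim(rho) = sum (mult * dim) = 0*1 + 1*1 + 1*2 + 1*3 + 2*3 = 12 = chi_rho(e) = 12.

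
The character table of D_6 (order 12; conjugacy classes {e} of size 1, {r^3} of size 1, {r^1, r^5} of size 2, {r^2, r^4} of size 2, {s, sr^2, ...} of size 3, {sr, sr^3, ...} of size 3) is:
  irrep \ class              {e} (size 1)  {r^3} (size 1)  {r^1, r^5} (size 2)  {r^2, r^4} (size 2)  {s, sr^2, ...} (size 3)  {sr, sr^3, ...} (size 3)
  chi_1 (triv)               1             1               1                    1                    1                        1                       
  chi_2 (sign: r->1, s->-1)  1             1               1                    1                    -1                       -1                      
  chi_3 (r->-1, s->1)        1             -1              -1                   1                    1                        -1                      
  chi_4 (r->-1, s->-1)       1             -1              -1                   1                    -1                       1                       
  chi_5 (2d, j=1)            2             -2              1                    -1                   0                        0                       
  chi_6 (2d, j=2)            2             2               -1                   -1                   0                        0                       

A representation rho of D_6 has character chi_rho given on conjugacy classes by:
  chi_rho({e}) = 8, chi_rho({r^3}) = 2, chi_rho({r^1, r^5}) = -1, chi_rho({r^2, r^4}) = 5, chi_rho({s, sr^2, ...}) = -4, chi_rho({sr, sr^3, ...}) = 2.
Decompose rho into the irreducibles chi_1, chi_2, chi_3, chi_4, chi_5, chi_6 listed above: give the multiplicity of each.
Multiplicities: chi_1: 1, chi_2: 2, chi_3: 0, chi_4: 3, chi_5: 0, chi_6: 1.

Details: Use <chi_rho, chi> = (1/|G|) sum_C |C| * chi_rho(C) * conj(chi(C)) with |G| = 12 for each irreducible chi in the table:
  <chi_rho, chi_1> = (1/12)[1*(8)*conj(1) + 1*(2)*conj(1) + 2*(-1)*conj(1) + 2*(5)*conj(1) + 3*(-4)*conj(1) + 3*(2)*conj(1)]
      = (1/12)[(8) + (2) + (-2) + (10) + (-12) + (6)] = 12/12 = 1
  <chi_rho, chi_2> = (1/12)[1*(8)*conj(1) + 1*(2)*conj(1) + 2*(-1)*conj(1) + 2*(5)*conj(1) + 3*(-4)*conj(-1) + 3*(2)*conj(-1)]
      = (1/12)[(8) + (2) + (-2) + (10) + (12) + (-6)] = 24/12 = 2
  <chi_rho, chi_3> = (1/12)[1*(8)*conj(1) + 1*(2)*conj(-1) + 2*(-1)*conj(-1) + 2*(5)*conj(1) + 3*(-4)*conj(1) + 3*(2)*conj(-1)]
      = (1/12)[(8) + (-2) + (2) + (10) + (-12) + (-6)] = 0/12 = 0
  <chi_rho, chi_4> = (1/12)[1*(8)*conj(1) + 1*(2)*conj(-1) + 2*(-1)*conj(-1) + 2*(5)*conj(1) + 3*(-4)*conj(-1) + 3*(2)*conj(1)]
      = (1/12)[(8) + (-2) + (2) + (10) + (12) + (6)] = 36/12 = 3
  <chi_rho, chi_5> = (1/12)[1*(8)*conj(2) + 1*(2)*conj(-2) + 2*(-1)*conj(1) + 2*(5)*conj(-1) + 3*(-4)*conj(0) + 3*(2)*conj(0)]
      = (1/12)[(16) + (-4) + (-2) + (-10) + (0) + (0)] = 0/12 = 0
  <chi_rho, chi_6> = (1/12)[1*(8)*conj(2) + 1*(2)*conj(2) + 2*(-1)*conj(-1) + 2*(5)*conj(-1) + 3*(-4)*conj(0) + 3*(2)*conj(0)]
      = (1/12)[(16) + (4) + (2) + (-10) + (0) + (0)] = 12/12 = 1
Dimension check: dim(rho) = sum (mult * dim) = 1*1 + 2*1 + 0*1 + 3*1 + 0*2 + 1*2 = 8 = chi_rho(e) = 8.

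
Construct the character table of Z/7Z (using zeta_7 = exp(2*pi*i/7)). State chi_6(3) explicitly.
Character table of Z/7Z (irreps indexed chi_0,...,chi_6 with chi_k(m) = zeta_7^(k*m), zeta_7 = exp(2*pi*i/7)):
  irrep \ class  {0} (size 1)  {1} (size 1)    {2} (size 1)    {3} (size 1)    {4} (size 1)    {5} (size 1)    {6} (size 1)  
  chi_0          1             1               1               1               1               1               1             
  chi_1          1             exp(2*I*pi/7)   exp(4*I*pi/7)   exp(6*I*pi/7)   exp(-6*I*pi/7)  exp(-4*I*pi/7)  exp(-2*I*pi/7)
  chi_2          1             exp(4*I*pi/7)   exp(-6*I*pi/7)  exp(-2*I*pi/7)  exp(2*I*pi/7)   exp(6*I*pi/7)   exp(-4*I*pi/7)
  chi_3          1             exp(6*I*pi/7)   exp(-2*I*pi/7)  exp(4*I*pi/7)   exp(-4*I*pi/7)  exp(2*I*pi/7)   exp(-6*I*pi/7)
  chi_4          1             exp(-6*I*pi/7)  exp(2*I*pi/7)   exp(-4*I*pi/7)  exp(4*I*pi/7)   exp(-2*I*pi/7)  exp(6*I*pi/7) 
  chi_5          1             exp(-4*I*pi/7)  exp(6*I*pi/7)   exp(2*I*pi/7)   exp(-2*I*pi/7)  exp(-6*I*pi/7)  exp(4*I*pi/7) 
  chi_6          1             exp(-2*I*pi/7)  exp(-4*I*pi/7)  exp(-6*I*pi/7)  exp(6*I*pi/7)   exp(4*I*pi/7)   exp(2*I*pi/7) 

Spot check: chi_6(3) = zeta_7^(6*3) = zeta_7^18 = exp(-6*I*pi/7).

Explanation: Z/7Z is abelian, so all 7 irreducible complex representations are 1-dimensional. They are given by chi_k(m) = zeta_7^(k*m) for k = 0,...,6. Row orthogonality: sum_m chi_k(m) conj(chi_l(m)) = 7 * [k = l].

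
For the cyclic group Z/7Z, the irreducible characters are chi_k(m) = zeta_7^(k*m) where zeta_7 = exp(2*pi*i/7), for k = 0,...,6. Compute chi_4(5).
chi_4(5) = zeta_7^20 = exp(-2*I*pi/7)

Derivation: chi_4(5) = zeta_7^(4*5) = zeta_7^20. Since zeta_7^7 = 1, this equals zeta_7^6 = exp(2*pi*i*6/7) = exp(-2*I*pi/7).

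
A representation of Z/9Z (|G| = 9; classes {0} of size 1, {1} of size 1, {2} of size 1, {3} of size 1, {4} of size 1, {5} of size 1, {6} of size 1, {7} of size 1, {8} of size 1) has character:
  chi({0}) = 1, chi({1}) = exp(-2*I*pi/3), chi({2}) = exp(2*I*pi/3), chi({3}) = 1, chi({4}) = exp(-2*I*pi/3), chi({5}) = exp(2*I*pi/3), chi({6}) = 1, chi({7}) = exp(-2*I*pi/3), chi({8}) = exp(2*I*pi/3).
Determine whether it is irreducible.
Irreducible: <chi, chi> = 1.

Why: <chi, chi> = (1/|G|) sum_C |C| * |chi(C)|^2 = (1/9)[1*|1|^2 + 1*|exp(-2*I*pi/3)|^2 + 1*|exp(2*I*pi/3)|^2 + 1*|1|^2 + 1*|exp(-2*I*pi/3)|^2 + 1*|exp(2*I*pi/3)|^2 + 1*|1|^2 + 1*|exp(-2*I*pi/3)|^2 + 1*|exp(2*I*pi/3)|^2]
  = (1/9)[(1) + (1) + (1) + (1) + (1) + (1) + (1) + (1) + (1)] = 9/9 = 1.
(Exp terms are combined using exp(i*s)*conj(exp(i*t)) = exp(i*(s-t)), and sums of them are collapsed using the identity that for every m > 1 the m distinct m-th roots of unity sum to 0, e.g. 1 + exp(2*I*pi/3) + exp(-2*I*pi/3) = 0.)
A character is irreducible iff <chi, chi> = 1, so this representation is irreducible.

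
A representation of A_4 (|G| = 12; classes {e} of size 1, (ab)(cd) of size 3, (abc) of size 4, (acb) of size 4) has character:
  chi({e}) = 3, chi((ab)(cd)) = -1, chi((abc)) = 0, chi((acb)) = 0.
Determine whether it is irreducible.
Irreducible: <chi, chi> = 1.

Working: <chi, chi> = (1/|G|) sum_C |C| * |chi(C)|^2 = (1/12)[1*|3|^2 + 3*|-1|^2 + 4*|0|^2 + 4*|0|^2]
  = (1/12)[(9) + (3) + (0) + (0)] = 12/12 = 1.
(Exp terms are combined using exp(i*s)*conj(exp(i*t)) = exp(i*(s-t)), and sums of them are collapsed using the identity that for every m > 1 the m distinct m-th roots of unity sum to 0, e.g. 1 + exp(2*I*pi/3) + exp(-2*I*pi/3) = 0.)
A character is irreducible iff <chi, chi> = 1, so this representation is irreducible.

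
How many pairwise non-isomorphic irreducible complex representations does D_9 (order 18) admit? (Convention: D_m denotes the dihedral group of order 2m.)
6

Argument: The number of irreducible complex representations of a finite group equals its number of conjugacy classes. D_9 has 6 conjugacy classes ((n+3)/2 for n odd), so D_9 (order 18) has exactly 6 irreducible complex representations.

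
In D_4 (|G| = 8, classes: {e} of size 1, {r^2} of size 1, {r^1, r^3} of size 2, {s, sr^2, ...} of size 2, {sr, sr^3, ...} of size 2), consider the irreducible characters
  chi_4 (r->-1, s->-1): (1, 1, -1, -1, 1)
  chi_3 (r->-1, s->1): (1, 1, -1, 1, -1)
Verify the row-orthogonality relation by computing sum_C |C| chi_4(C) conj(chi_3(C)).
Sum = 0; so <chi_4, chi_3> = 0 (distinct irreducibles are orthogonal).

Solution. Compute term by term over conjugacy classes (|C| * chi_4(C) * conj(chi_3(C))):
  1*(1)*conj(1) + 1*(1)*conj(1) + 2*(-1)*conj(-1) + 2*(-1)*conj(1) + 2*(1)*conj(-1)
  = (1) + (1) + (2) + (-2) + (-2)
  = 0.
Dividing by |G| = 8 gives 0/8 = 0, matching the row-orthogonality relation <chi_4, chi_3> = [chi_4 = chi_3].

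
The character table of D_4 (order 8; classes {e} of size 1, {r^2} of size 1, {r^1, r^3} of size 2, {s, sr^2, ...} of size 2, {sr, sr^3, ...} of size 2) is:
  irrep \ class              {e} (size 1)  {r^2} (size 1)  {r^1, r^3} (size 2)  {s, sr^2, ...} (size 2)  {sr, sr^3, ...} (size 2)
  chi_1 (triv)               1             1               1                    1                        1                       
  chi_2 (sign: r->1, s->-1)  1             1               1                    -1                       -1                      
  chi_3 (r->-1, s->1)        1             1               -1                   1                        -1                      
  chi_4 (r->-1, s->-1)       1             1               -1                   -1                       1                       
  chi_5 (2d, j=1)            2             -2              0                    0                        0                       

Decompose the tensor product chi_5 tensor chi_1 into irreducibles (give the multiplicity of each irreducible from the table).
chi_5 tensor chi_1 = chi_5 (all other irreducibles have multiplicity 0).

Proof sketch: The character of a tensor product is the pointwise product (chi_5 * chi_1)(C) = chi_5(C) * chi_1(C):
  {e}: (2)*(1), {r^2}: (-2)*(1), {r^1, r^3}: (0)*(1), {s, sr^2, ...}: (0)*(1), {sr, sr^3, ...}: (0)*(1)
so (chi_5 * chi_1) takes values
  {e} -> 2, {r^2} -> -2, {r^1, r^3} -> 0, {s, sr^2, ...} -> 0, {sr, sr^3, ...} -> 0.
Now take the inner product of this character with each irreducible chi from the table, <chi_5*chi_1, chi> = (1/8) sum_C |C| (chi_5*chi_1)(C) conj(chi(C)):
  <chi_5*chi_1, chi_1> = (1/8)[1*(2)*conj(1) + 1*(-2)*conj(1) + 2*(0)*conj(1) + 2*(0)*conj(1) + 2*(0)*conj(1)]
      = (1/8)[(2) + (-2) + (0) + (0) + (0)] = 0/8 = 0
  <chi_5*chi_1, chi_2> = (1/8)[1*(2)*conj(1) + 1*(-2)*conj(1) + 2*(0)*conj(1) + 2*(0)*conj(-1) + 2*(0)*conj(-1)]
      = (1/8)[(2) + (-2) + (0) + (0) + (0)] = 0/8 = 0
  <chi_5*chi_1, chi_3> = (1/8)[1*(2)*conj(1) + 1*(-2)*conj(1) + 2*(0)*conj(-1) + 2*(0)*conj(1) + 2*(0)*conj(-1)]
      = (1/8)[(2) + (-2) + (0) + (0) + (0)] = 0/8 = 0
  <chi_5*chi_1, chi_4> = (1/8)[1*(2)*conj(1) + 1*(-2)*conj(1) + 2*(0)*conj(-1) + 2*(0)*conj(-1) + 2*(0)*conj(1)]
      = (1/8)[(2) + (-2) + (0) + (0) + (0)] = 0/8 = 0
  <chi_5*chi_1, chi_5> = (1/8)[1*(2)*conj(2) + 1*(-2)*conj(-2) + 2*(0)*conj(0) + 2*(0)*conj(0) + 2*(0)*conj(0)]
      = (1/8)[(4) + (4) + (0) + (0) + (0)] = 8/8 = 1
Hence the multiplicities are chi_5: 1. Dimension check: dim(chi_5)*dim(chi_1) = 2*1 = 2 and sum (mult * dim) = 1*2 = 2.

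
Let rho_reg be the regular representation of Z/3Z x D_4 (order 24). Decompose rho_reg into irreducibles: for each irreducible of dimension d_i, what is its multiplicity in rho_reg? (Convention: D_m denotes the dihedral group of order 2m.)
Each irreducible V_i of dimension d_i appears with multiplicity d_i, i.e. rho_reg = (direct sum over all irreducibles V_i) d_i V_i. The irreducible dimensions for Z/3Z x D_4 are 1, 1, 1, 1, 1, 1, 1, 1, 1, 1, 1, 1, 2, 2, 2: 12 irreducibles of dimension 1, each with multiplicity 1; 3 irreducibles of dimension 2, each with multiplicity 2. Total dimension 12*1*1 + 3*2*2 = 24 = |G|.

Why: General theorem: in the regular representation of a finite group G, each irreducible appears with multiplicity equal to its dimension. Check: dim(rho_reg) = sum d_i^2 = 1 + 1 + 1 + 1 + 1 + 1 + 1 + 1 + 1 + 1 + 1 + 1 + 4 + 4 + 4 = 24 = |G|.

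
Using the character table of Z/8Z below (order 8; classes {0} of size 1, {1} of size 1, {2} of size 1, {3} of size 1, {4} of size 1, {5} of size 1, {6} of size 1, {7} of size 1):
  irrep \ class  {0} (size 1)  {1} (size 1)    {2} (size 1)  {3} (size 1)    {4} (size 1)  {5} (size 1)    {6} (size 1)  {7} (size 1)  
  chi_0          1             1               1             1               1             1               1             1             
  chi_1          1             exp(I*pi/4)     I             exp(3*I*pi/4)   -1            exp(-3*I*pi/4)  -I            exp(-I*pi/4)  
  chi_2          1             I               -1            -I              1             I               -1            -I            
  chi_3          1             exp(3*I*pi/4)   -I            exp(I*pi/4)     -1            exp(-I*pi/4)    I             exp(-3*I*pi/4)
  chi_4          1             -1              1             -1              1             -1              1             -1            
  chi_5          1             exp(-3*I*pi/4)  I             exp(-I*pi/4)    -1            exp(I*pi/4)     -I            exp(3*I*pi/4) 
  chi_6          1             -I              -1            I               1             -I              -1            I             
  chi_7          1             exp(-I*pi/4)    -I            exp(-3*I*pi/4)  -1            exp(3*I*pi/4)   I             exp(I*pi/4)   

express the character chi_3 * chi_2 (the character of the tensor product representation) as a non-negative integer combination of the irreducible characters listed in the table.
chi_3 tensor chi_2 = chi_5 (all other irreducibles have multiplicity 0).

Justification: The character of a tensor product is the pointwise product (chi_3 * chi_2)(C) = chi_3(C) * chi_2(C):
  {0}: (1)*(1), {1}: (exp(3*I*pi/4))*(I), {2}: (-I)*(-1), {3}: (exp(I*pi/4))*(-I), {4}: (-1)*(1), {5}: (exp(-I*pi/4))*(I), {6}: (I)*(-1), {7}: (exp(-3*I*pi/4))*(-I)
so (chi_3 * chi_2) takes values
  {0} -> 1, {1} -> exp(-3*I*pi/4), {2} -> I, {3} -> -exp(3*I*pi/4), {4} -> -1, {5} -> exp(I*pi/4), {6} -> -I, {7} -> -exp(-I*pi/4).
Now take the inner product of this character with each irreducible chi from the table, <chi_3*chi_2, chi> = (1/8) sum_C |C| (chi_3*chi_2)(C) conj(chi(C)):
  <chi_3*chi_2, chi_0> = (1/8)[1*(1)*conj(1) + 1*(exp(-3*I*pi/4))*conj(1) + 1*(I)*conj(1) + 1*(-exp(3*I*pi/4))*conj(1) + 1*(-1)*conj(1) + 1*(exp(I*pi/4))*conj(1) + 1*(-I)*conj(1) + 1*(-exp(-I*pi/4))*conj(1)]
      = (1/8)[(1) + (exp(-3*I*pi/4)) + (I) + (-exp(3*I*pi/4)) + (-1) + (exp(I*pi/4)) + (-I) + (-exp(-I*pi/4))] = 0/8 = 0
  <chi_3*chi_2, chi_1> = (1/8)[1*(1)*conj(1) + 1*(exp(-3*I*pi/4))*conj(exp(I*pi/4)) + 1*(I)*conj(I) + 1*(-exp(3*I*pi/4))*conj(exp(3*I*pi/4)) + 1*(-1)*conj(-1) + 1*(exp(I*pi/4))*conj(exp(-3*I*pi/4)) + 1*(-I)*conj(-I) + 1*(-exp(-I*pi/4))*conj(exp(-I*pi/4))]
      = (1/8)[(1) + (-1) + (1) + (-1) + (1) + (-1) + (1) + (-1)] = 0/8 = 0
  <chi_3*chi_2, chi_2> = (1/8)[1*(1)*conj(1) + 1*(exp(-3*I*pi/4))*conj(I) + 1*(I)*conj(-1) + 1*(-exp(3*I*pi/4))*conj(-I) + 1*(-1)*conj(1) + 1*(exp(I*pi/4))*conj(I) + 1*(-I)*conj(-1) + 1*(-exp(-I*pi/4))*conj(-I)]
      = (1/8)[(1) + (-exp(-I*pi/4)) + (-I) + (-exp(-3*I*pi/4)) + (-1) + (-exp(3*I*pi/4)) + (I) + (-exp(I*pi/4))] = 0/8 = 0
  <chi_3*chi_2, chi_3> = (1/8)[1*(1)*conj(1) + 1*(exp(-3*I*pi/4))*conj(exp(3*I*pi/4)) + 1*(I)*conj(-I) + 1*(-exp(3*I*pi/4))*conj(exp(I*pi/4)) + 1*(-1)*conj(-1) + 1*(exp(I*pi/4))*conj(exp(-I*pi/4)) + 1*(-I)*conj(I) + 1*(-exp(-I*pi/4))*conj(exp(-3*I*pi/4))]
      = (1/8)[(1) + (I) + (-1) + (-I) + (1) + (I) + (-1) + (-I)] = 0/8 = 0
  <chi_3*chi_2, chi_4> = (1/8)[1*(1)*conj(1) + 1*(exp(-3*I*pi/4))*conj(-1) + 1*(I)*conj(1) + 1*(-exp(3*I*pi/4))*conj(-1) + 1*(-1)*conj(1) + 1*(exp(I*pi/4))*conj(-1) + 1*(-I)*conj(1) + 1*(-exp(-I*pi/4))*conj(-1)]
      = (1/8)[(1) + (-exp(-3*I*pi/4)) + (I) + (exp(3*I*pi/4)) + (-1) + (-exp(I*pi/4)) + (-I) + (exp(-I*pi/4))] = 0/8 = 0
  <chi_3*chi_2, chi_5> = (1/8)[1*(1)*conj(1) + 1*(exp(-3*I*pi/4))*conj(exp(-3*I*pi/4)) + 1*(I)*conj(I) + 1*(-exp(3*I*pi/4))*conj(exp(-I*pi/4)) + 1*(-1)*conj(-1) + 1*(exp(I*pi/4))*conj(exp(I*pi/4)) + 1*(-I)*conj(-I) + 1*(-exp(-I*pi/4))*conj(exp(3*I*pi/4))]
      = (1/8)[(1) + (1) + (1) + (1) + (1) + (1) + (1) + (1)] = 8/8 = 1
  <chi_3*chi_2, chi_6> = (1/8)[1*(1)*conj(1) + 1*(exp(-3*I*pi/4))*conj(-I) + 1*(I)*conj(-1) + 1*(-exp(3*I*pi/4))*conj(I) + 1*(-1)*conj(1) + 1*(exp(I*pi/4))*conj(-I) + 1*(-I)*conj(-1) + 1*(-exp(-I*pi/4))*conj(I)]
      = (1/8)[(1) + (exp(-I*pi/4)) + (-I) + (exp(-3*I*pi/4)) + (-1) + (exp(3*I*pi/4)) + (I) + (exp(I*pi/4))] = 0/8 = 0
  <chi_3*chi_2, chi_7> = (1/8)[1*(1)*conj(1) + 1*(exp(-3*I*pi/4))*conj(exp(-I*pi/4)) + 1*(I)*conj(-I) + 1*(-exp(3*I*pi/4))*conj(exp(-3*I*pi/4)) + 1*(-1)*conj(-1) + 1*(exp(I*pi/4))*conj(exp(3*I*pi/4)) + 1*(-I)*conj(I) + 1*(-exp(-I*pi/4))*conj(exp(I*pi/4))]
      = (1/8)[(1) + (-I) + (-1) + (I) + (1) + (-I) + (-1) + (I)] = 0/8 = 0
(Exp terms are combined using exp(i*s)*conj(exp(i*t)) = exp(i*(s-t)), and sums of them are collapsed using the identity that for every m > 1 the m distinct m-th roots of unity sum to 0, e.g. 1 + exp(2*I*pi/3) + exp(-2*I*pi/3) = 0.)
Hence the multiplicities are chi_5: 1. Dimension check: dim(chi_3)*dim(chi_2) = 1*1 = 1 and sum (mult * dim) = 1*1 = 1.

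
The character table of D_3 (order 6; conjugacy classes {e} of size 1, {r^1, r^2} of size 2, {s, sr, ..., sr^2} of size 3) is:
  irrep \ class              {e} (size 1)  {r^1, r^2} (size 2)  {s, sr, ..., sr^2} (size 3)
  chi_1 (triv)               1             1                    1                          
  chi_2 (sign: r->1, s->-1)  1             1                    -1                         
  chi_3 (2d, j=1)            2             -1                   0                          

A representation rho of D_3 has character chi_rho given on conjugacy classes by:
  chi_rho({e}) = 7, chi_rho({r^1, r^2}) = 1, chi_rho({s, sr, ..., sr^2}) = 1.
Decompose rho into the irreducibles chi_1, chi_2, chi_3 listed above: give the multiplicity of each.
Multiplicities: chi_1: 2, chi_2: 1, chi_3: 2.

Solution. Use <chi_rho, chi> = (1/|G|) sum_C |C| * chi_rho(C) * conj(chi(C)) with |G| = 6 for each irreducible chi in the table:
  <chi_rho, chi_1> = (1/6)[1*(7)*conj(1) + 2*(1)*conj(1) + 3*(1)*conj(1)]
      = (1/6)[(7) + (2) + (3)] = 12/6 = 2
  <chi_rho, chi_2> = (1/6)[1*(7)*conj(1) + 2*(1)*conj(1) + 3*(1)*conj(-1)]
      = (1/6)[(7) + (2) + (-3)] = 6/6 = 1
  <chi_rho, chi_3> = (1/6)[1*(7)*conj(2) + 2*(1)*conj(-1) + 3*(1)*conj(0)]
      = (1/6)[(14) + (-2) + (0)] = 12/6 = 2
Dimension check: dim(rho) = sum (mult * dim) = 2*1 + 1*1 + 2*2 = 7 = chi_rho(e) = 7.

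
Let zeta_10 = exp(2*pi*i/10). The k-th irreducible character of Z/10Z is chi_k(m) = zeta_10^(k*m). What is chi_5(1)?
chi_5(1) = zeta_10^5 = -1

Argument: chi_5(1) = zeta_10^(5*1) = zeta_10^5. Since zeta_10^10 = 1, this equals zeta_10^5 = exp(2*pi*i*5/10) = -1.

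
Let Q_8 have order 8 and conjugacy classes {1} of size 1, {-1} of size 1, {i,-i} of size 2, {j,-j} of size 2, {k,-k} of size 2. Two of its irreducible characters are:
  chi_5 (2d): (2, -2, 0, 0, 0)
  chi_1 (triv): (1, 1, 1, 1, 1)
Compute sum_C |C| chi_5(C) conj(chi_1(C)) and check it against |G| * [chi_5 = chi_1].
Sum = 0; so <chi_5, chi_1> = 0 (distinct irreducibles are orthogonal).

Compute term by term over conjugacy classes (|C| * chi_5(C) * conj(chi_1(C))):
  1*(2)*conj(1) + 1*(-2)*conj(1) + 2*(0)*conj(1) + 2*(0)*conj(1) + 2*(0)*conj(1)
  = (2) + (-2) + (0) + (0) + (0)
  = 0.
Dividing by |G| = 8 gives 0/8 = 0, matching the row-orthogonality relation <chi_5, chi_1> = [chi_5 = chi_1].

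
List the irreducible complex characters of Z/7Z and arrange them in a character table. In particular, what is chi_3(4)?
Character table of Z/7Z (irreps indexed chi_0,...,chi_6 with chi_k(m) = zeta_7^(k*m), zeta_7 = exp(2*pi*i/7)):
  irrep \ class  {0} (size 1)  {1} (size 1)    {2} (size 1)    {3} (size 1)    {4} (size 1)    {5} (size 1)    {6} (size 1)  
  chi_0          1             1               1               1               1               1               1             
  chi_1          1             exp(2*I*pi/7)   exp(4*I*pi/7)   exp(6*I*pi/7)   exp(-6*I*pi/7)  exp(-4*I*pi/7)  exp(-2*I*pi/7)
  chi_2          1             exp(4*I*pi/7)   exp(-6*I*pi/7)  exp(-2*I*pi/7)  exp(2*I*pi/7)   exp(6*I*pi/7)   exp(-4*I*pi/7)
  chi_3          1             exp(6*I*pi/7)   exp(-2*I*pi/7)  exp(4*I*pi/7)   exp(-4*I*pi/7)  exp(2*I*pi/7)   exp(-6*I*pi/7)
  chi_4          1             exp(-6*I*pi/7)  exp(2*I*pi/7)   exp(-4*I*pi/7)  exp(4*I*pi/7)   exp(-2*I*pi/7)  exp(6*I*pi/7) 
  chi_5          1             exp(-4*I*pi/7)  exp(6*I*pi/7)   exp(2*I*pi/7)   exp(-2*I*pi/7)  exp(-6*I*pi/7)  exp(4*I*pi/7) 
  chi_6          1             exp(-2*I*pi/7)  exp(-4*I*pi/7)  exp(-6*I*pi/7)  exp(6*I*pi/7)   exp(4*I*pi/7)   exp(2*I*pi/7) 

Spot check: chi_3(4) = zeta_7^(3*4) = zeta_7^12 = exp(-4*I*pi/7).

Argument: Z/7Z is abelian, so all 7 irreducible complex representations are 1-dimensional. They are given by chi_k(m) = zeta_7^(k*m) for k = 0,...,6. Row orthogonality: sum_m chi_k(m) conj(chi_l(m)) = 7 * [k = l].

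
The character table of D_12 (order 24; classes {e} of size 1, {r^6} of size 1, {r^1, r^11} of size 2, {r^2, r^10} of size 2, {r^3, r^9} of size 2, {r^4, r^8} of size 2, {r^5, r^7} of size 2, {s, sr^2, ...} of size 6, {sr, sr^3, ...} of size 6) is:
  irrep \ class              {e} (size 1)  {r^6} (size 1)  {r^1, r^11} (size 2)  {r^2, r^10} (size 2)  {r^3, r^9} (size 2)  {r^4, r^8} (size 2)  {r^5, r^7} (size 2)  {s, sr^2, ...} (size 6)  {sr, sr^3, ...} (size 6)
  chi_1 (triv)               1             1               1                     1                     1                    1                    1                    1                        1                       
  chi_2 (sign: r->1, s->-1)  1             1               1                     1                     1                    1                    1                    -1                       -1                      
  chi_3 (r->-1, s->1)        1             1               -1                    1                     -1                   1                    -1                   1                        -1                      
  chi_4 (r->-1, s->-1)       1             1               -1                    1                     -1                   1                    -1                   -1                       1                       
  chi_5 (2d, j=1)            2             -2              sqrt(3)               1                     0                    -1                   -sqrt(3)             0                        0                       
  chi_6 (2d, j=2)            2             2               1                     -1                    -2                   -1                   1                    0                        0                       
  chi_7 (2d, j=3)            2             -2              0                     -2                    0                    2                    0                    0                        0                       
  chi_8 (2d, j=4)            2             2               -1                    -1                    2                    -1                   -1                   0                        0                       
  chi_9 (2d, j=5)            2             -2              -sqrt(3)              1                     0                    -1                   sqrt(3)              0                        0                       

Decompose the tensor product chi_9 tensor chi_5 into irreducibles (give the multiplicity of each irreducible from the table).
chi_9 tensor chi_5 = chi_3 + chi_4 + chi_8 (all other irreducibles have multiplicity 0).

Proof sketch: The character of a tensor product is the pointwise product (chi_9 * chi_5)(C) = chi_9(C) * chi_5(C):
  {e}: (2)*(2), {r^6}: (-2)*(-2), {r^1, r^11}: (-sqrt(3))*(sqrt(3)), {r^2, r^10}: (1)*(1), {r^3, r^9}: (0)*(0), {r^4, r^8}: (-1)*(-1), {r^5, r^7}: (sqrt(3))*(-sqrt(3)), {s, sr^2, ...}: (0)*(0), {sr, sr^3, ...}: (0)*(0)
so (chi_9 * chi_5) takes values
  {e} -> 4, {r^6} -> 4, {r^1, r^11} -> -3, {r^2, r^10} -> 1, {r^3, r^9} -> 0, {r^4, r^8} -> 1, {r^5, r^7} -> -3, {s, sr^2, ...} -> 0, {sr, sr^3, ...} -> 0.
Now take the inner product of this character with each irreducible chi from the table, <chi_9*chi_5, chi> = (1/24) sum_C |C| (chi_9*chi_5)(C) conj(chi(C)):
  <chi_9*chi_5, chi_1> = (1/24)[1*(4)*conj(1) + 1*(4)*conj(1) + 2*(-3)*conj(1) + 2*(1)*conj(1) + 2*(0)*conj(1) + 2*(1)*conj(1) + 2*(-3)*conj(1) + 6*(0)*conj(1) + 6*(0)*conj(1)]
      = (1/24)[(4) + (4) + (-6) + (2) + (0) + (2) + (-6) + (0) + (0)] = 0/24 = 0
  <chi_9*chi_5, chi_2> = (1/24)[1*(4)*conj(1) + 1*(4)*conj(1) + 2*(-3)*conj(1) + 2*(1)*conj(1) + 2*(0)*conj(1) + 2*(1)*conj(1) + 2*(-3)*conj(1) + 6*(0)*conj(-1) + 6*(0)*conj(-1)]
      = (1/24)[(4) + (4) + (-6) + (2) + (0) + (2) + (-6) + (0) + (0)] = 0/24 = 0
  <chi_9*chi_5, chi_3> = (1/24)[1*(4)*conj(1) + 1*(4)*conj(1) + 2*(-3)*conj(-1) + 2*(1)*conj(1) + 2*(0)*conj(-1) + 2*(1)*conj(1) + 2*(-3)*conj(-1) + 6*(0)*conj(1) + 6*(0)*conj(-1)]
      = (1/24)[(4) + (4) + (6) + (2) + (0) + (2) + (6) + (0) + (0)] = 24/24 = 1
  <chi_9*chi_5, chi_4> = (1/24)[1*(4)*conj(1) + 1*(4)*conj(1) + 2*(-3)*conj(-1) + 2*(1)*conj(1) + 2*(0)*conj(-1) + 2*(1)*conj(1) + 2*(-3)*conj(-1) + 6*(0)*conj(-1) + 6*(0)*conj(1)]
      = (1/24)[(4) + (4) + (6) + (2) + (0) + (2) + (6) + (0) + (0)] = 24/24 = 1
  <chi_9*chi_5, chi_5> = (1/24)[1*(4)*conj(2) + 1*(4)*conj(-2) + 2*(-3)*conj(sqrt(3)) + 2*(1)*conj(1) + 2*(0)*conj(0) + 2*(1)*conj(-1) + 2*(-3)*conj(-sqrt(3)) + 6*(0)*conj(0) + 6*(0)*conj(0)]
      = (1/24)[(8) + (-8) + (-6*sqrt(3)) + (2) + (0) + (-2) + (6*sqrt(3)) + (0) + (0)] = 0/24 = 0
  <chi_9*chi_5, chi_6> = (1/24)[1*(4)*conj(2) + 1*(4)*conj(2) + 2*(-3)*conj(1) + 2*(1)*conj(-1) + 2*(0)*conj(-2) + 2*(1)*conj(-1) + 2*(-3)*conj(1) + 6*(0)*conj(0) + 6*(0)*conj(0)]
      = (1/24)[(8) + (8) + (-6) + (-2) + (0) + (-2) + (-6) + (0) + (0)] = 0/24 = 0
  <chi_9*chi_5, chi_7> = (1/24)[1*(4)*conj(2) + 1*(4)*conj(-2) + 2*(-3)*conj(0) + 2*(1)*conj(-2) + 2*(0)*conj(0) + 2*(1)*conj(2) + 2*(-3)*conj(0) + 6*(0)*conj(0) + 6*(0)*conj(0)]
      = (1/24)[(8) + (-8) + (0) + (-4) + (0) + (4) + (0) + (0) + (0)] = 0/24 = 0
  <chi_9*chi_5, chi_8> = (1/24)[1*(4)*conj(2) + 1*(4)*conj(2) + 2*(-3)*conj(-1) + 2*(1)*conj(-1) + 2*(0)*conj(2) + 2*(1)*conj(-1) + 2*(-3)*conj(-1) + 6*(0)*conj(0) + 6*(0)*conj(0)]
      = (1/24)[(8) + (8) + (6) + (-2) + (0) + (-2) + (6) + (0) + (0)] = 24/24 = 1
  <chi_9*chi_5, chi_9> = (1/24)[1*(4)*conj(2) + 1*(4)*conj(-2) + 2*(-3)*conj(-sqrt(3)) + 2*(1)*conj(1) + 2*(0)*conj(0) + 2*(1)*conj(-1) + 2*(-3)*conj(sqrt(3)) + 6*(0)*conj(0) + 6*(0)*conj(0)]
      = (1/24)[(8) + (-8) + (6*sqrt(3)) + (2) + (0) + (-2) + (-6*sqrt(3)) + (0) + (0)] = 0/24 = 0
Hence the multiplicities are chi_3: 1, chi_4: 1, chi_8: 1. Dimension check: dim(chi_9)*dim(chi_5) = 2*2 = 4 and sum (mult * dim) = 1*1 + 1*1 + 1*2 = 4.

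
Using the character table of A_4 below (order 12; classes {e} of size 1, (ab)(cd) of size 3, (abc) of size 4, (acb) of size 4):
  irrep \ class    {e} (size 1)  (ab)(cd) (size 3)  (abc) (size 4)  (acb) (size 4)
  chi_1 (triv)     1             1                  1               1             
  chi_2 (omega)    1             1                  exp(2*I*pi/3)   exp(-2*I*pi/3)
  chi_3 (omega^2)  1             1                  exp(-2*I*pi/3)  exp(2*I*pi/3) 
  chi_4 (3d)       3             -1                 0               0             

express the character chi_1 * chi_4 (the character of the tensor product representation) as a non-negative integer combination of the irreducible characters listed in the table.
chi_1 tensor chi_4 = chi_4 (all other irreducibles have multiplicity 0).

Explanation: The character of a tensor product is the pointwise product (chi_1 * chi_4)(C) = chi_1(C) * chi_4(C):
  {e}: (1)*(3), (ab)(cd): (1)*(-1), (abc): (1)*(0), (acb): (1)*(0)
so (chi_1 * chi_4) takes values
  {e} -> 3, (ab)(cd) -> -1, (abc) -> 0, (acb) -> 0.
Now take the inner product of this character with each irreducible chi from the table, <chi_1*chi_4, chi> = (1/12) sum_C |C| (chi_1*chi_4)(C) conj(chi(C)):
  <chi_1*chi_4, chi_1> = (1/12)[1*(3)*conj(1) + 3*(-1)*conj(1) + 4*(0)*conj(1) + 4*(0)*conj(1)]
      = (1/12)[(3) + (-3) + (0) + (0)] = 0/12 = 0
  <chi_1*chi_4, chi_2> = (1/12)[1*(3)*conj(1) + 3*(-1)*conj(1) + 4*(0)*conj(exp(2*I*pi/3)) + 4*(0)*conj(exp(-2*I*pi/3))]
      = (1/12)[(3) + (-3) + (0) + (0)] = 0/12 = 0
  <chi_1*chi_4, chi_3> = (1/12)[1*(3)*conj(1) + 3*(-1)*conj(1) + 4*(0)*conj(exp(-2*I*pi/3)) + 4*(0)*conj(exp(2*I*pi/3))]
      = (1/12)[(3) + (-3) + (0) + (0)] = 0/12 = 0
  <chi_1*chi_4, chi_4> = (1/12)[1*(3)*conj(3) + 3*(-1)*conj(-1) + 4*(0)*conj(0) + 4*(0)*conj(0)]
      = (1/12)[(9) + (3) + (0) + (0)] = 12/12 = 1
(Exp terms are combined using exp(i*s)*conj(exp(i*t)) = exp(i*(s-t)), and sums of them are collapsed using the identity that for every m > 1 the m distinct m-th roots of unity sum to 0, e.g. 1 + exp(2*I*pi/3) + exp(-2*I*pi/3) = 0.)
Hence the multiplicities are chi_4: 1. Dimension check: dim(chi_1)*dim(chi_4) = 1*3 = 3 and sum (mult * dim) = 1*3 = 3.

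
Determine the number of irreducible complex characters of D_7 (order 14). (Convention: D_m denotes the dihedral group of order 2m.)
5

Justification: The number of irreducible complex representations of a finite group equals its number of conjugacy classes. D_7 has 5 conjugacy classes ((n+3)/2 for n odd), so D_7 (order 14) has exactly 5 irreducible complex representations.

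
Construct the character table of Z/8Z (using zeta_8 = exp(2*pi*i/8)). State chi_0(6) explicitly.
Character table of Z/8Z (irreps indexed chi_0,...,chi_7 with chi_k(m) = zeta_8^(k*m), zeta_8 = exp(2*pi*i/8)):
  irrep \ class  {0} (size 1)  {1} (size 1)    {2} (size 1)  {3} (size 1)    {4} (size 1)  {5} (size 1)    {6} (size 1)  {7} (size 1)  
  chi_0          1             1               1             1               1             1               1             1             
  chi_1          1             exp(I*pi/4)     I             exp(3*I*pi/4)   -1            exp(-3*I*pi/4)  -I            exp(-I*pi/4)  
  chi_2          1             I               -1            -I              1             I               -1            -I            
  chi_3          1             exp(3*I*pi/4)   -I            exp(I*pi/4)     -1            exp(-I*pi/4)    I             exp(-3*I*pi/4)
  chi_4          1             -1              1             -1              1             -1              1             -1            
  chi_5          1             exp(-3*I*pi/4)  I             exp(-I*pi/4)    -1            exp(I*pi/4)     -I            exp(3*I*pi/4) 
  chi_6          1             -I              -1            I               1             -I              -1            I             
  chi_7          1             exp(-I*pi/4)    -I            exp(-3*I*pi/4)  -1            exp(3*I*pi/4)   I             exp(I*pi/4)   

Spot check: chi_0(6) = zeta_8^(0*6) = zeta_8^0 = 1.

Derivation: Z/8Z is abelian, so all 8 irreducible complex representations are 1-dimensional. They are given by chi_k(m) = zeta_8^(k*m) for k = 0,...,7. Row orthogonality: sum_m chi_k(m) conj(chi_l(m)) = 8 * [k = l].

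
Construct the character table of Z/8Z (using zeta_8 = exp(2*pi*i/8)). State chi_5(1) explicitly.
Character table of Z/8Z (irreps indexed chi_0,...,chi_7 with chi_k(m) = zeta_8^(k*m), zeta_8 = exp(2*pi*i/8)):
  irrep \ class  {0} (size 1)  {1} (size 1)    {2} (size 1)  {3} (size 1)    {4} (size 1)  {5} (size 1)    {6} (size 1)  {7} (size 1)  
  chi_0          1             1               1             1               1             1               1             1             
  chi_1          1             exp(I*pi/4)     I             exp(3*I*pi/4)   -1            exp(-3*I*pi/4)  -I            exp(-I*pi/4)  
  chi_2          1             I               -1            -I              1             I               -1            -I            
  chi_3          1             exp(3*I*pi/4)   -I            exp(I*pi/4)     -1            exp(-I*pi/4)    I             exp(-3*I*pi/4)
  chi_4          1             -1              1             -1              1             -1              1             -1            
  chi_5          1             exp(-3*I*pi/4)  I             exp(-I*pi/4)    -1            exp(I*pi/4)     -I            exp(3*I*pi/4) 
  chi_6          1             -I              -1            I               1             -I              -1            I             
  chi_7          1             exp(-I*pi/4)    -I            exp(-3*I*pi/4)  -1            exp(3*I*pi/4)   I             exp(I*pi/4)   

Spot check: chi_5(1) = zeta_8^(5*1) = zeta_8^5 = exp(-3*I*pi/4).

Justification: Z/8Z is abelian, so all 8 irreducible complex representations are 1-dimensional. They are given by chi_k(m) = zeta_8^(k*m) for k = 0,...,7. Row orthogonality: sum_m chi_k(m) conj(chi_l(m)) = 8 * [k = l].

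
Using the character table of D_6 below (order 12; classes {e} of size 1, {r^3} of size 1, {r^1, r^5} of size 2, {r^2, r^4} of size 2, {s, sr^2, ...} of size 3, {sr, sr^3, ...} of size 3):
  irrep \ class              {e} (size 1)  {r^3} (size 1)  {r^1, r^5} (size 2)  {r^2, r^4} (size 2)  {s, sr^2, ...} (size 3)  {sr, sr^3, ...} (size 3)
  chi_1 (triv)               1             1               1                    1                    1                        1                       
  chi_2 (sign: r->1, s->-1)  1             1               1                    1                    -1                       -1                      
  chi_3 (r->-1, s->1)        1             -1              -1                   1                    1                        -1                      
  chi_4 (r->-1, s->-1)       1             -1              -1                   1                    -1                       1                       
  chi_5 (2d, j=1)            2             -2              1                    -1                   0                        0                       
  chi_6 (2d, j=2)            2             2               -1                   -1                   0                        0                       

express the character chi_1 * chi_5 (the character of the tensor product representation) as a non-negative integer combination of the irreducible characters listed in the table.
chi_1 tensor chi_5 = chi_5 (all other irreducibles have multiplicity 0).

Argument: The character of a tensor product is the pointwise product (chi_1 * chi_5)(C) = chi_1(C) * chi_5(C):
  {e}: (1)*(2), {r^3}: (1)*(-2), {r^1, r^5}: (1)*(1), {r^2, r^4}: (1)*(-1), {s, sr^2, ...}: (1)*(0), {sr, sr^3, ...}: (1)*(0)
so (chi_1 * chi_5) takes values
  {e} -> 2, {r^3} -> -2, {r^1, r^5} -> 1, {r^2, r^4} -> -1, {s, sr^2, ...} -> 0, {sr, sr^3, ...} -> 0.
Now take the inner product of this character with each irreducible chi from the table, <chi_1*chi_5, chi> = (1/12) sum_C |C| (chi_1*chi_5)(C) conj(chi(C)):
  <chi_1*chi_5, chi_1> = (1/12)[1*(2)*conj(1) + 1*(-2)*conj(1) + 2*(1)*conj(1) + 2*(-1)*conj(1) + 3*(0)*conj(1) + 3*(0)*conj(1)]
      = (1/12)[(2) + (-2) + (2) + (-2) + (0) + (0)] = 0/12 = 0
  <chi_1*chi_5, chi_2> = (1/12)[1*(2)*conj(1) + 1*(-2)*conj(1) + 2*(1)*conj(1) + 2*(-1)*conj(1) + 3*(0)*conj(-1) + 3*(0)*conj(-1)]
      = (1/12)[(2) + (-2) + (2) + (-2) + (0) + (0)] = 0/12 = 0
  <chi_1*chi_5, chi_3> = (1/12)[1*(2)*conj(1) + 1*(-2)*conj(-1) + 2*(1)*conj(-1) + 2*(-1)*conj(1) + 3*(0)*conj(1) + 3*(0)*conj(-1)]
      = (1/12)[(2) + (2) + (-2) + (-2) + (0) + (0)] = 0/12 = 0
  <chi_1*chi_5, chi_4> = (1/12)[1*(2)*conj(1) + 1*(-2)*conj(-1) + 2*(1)*conj(-1) + 2*(-1)*conj(1) + 3*(0)*conj(-1) + 3*(0)*conj(1)]
      = (1/12)[(2) + (2) + (-2) + (-2) + (0) + (0)] = 0/12 = 0
  <chi_1*chi_5, chi_5> = (1/12)[1*(2)*conj(2) + 1*(-2)*conj(-2) + 2*(1)*conj(1) + 2*(-1)*conj(-1) + 3*(0)*conj(0) + 3*(0)*conj(0)]
      = (1/12)[(4) + (4) + (2) + (2) + (0) + (0)] = 12/12 = 1
  <chi_1*chi_5, chi_6> = (1/12)[1*(2)*conj(2) + 1*(-2)*conj(2) + 2*(1)*conj(-1) + 2*(-1)*conj(-1) + 3*(0)*conj(0) + 3*(0)*conj(0)]
      = (1/12)[(4) + (-4) + (-2) + (2) + (0) + (0)] = 0/12 = 0
Hence the multiplicities are chi_5: 1. Dimension check: dim(chi_1)*dim(chi_5) = 1*2 = 2 and sum (mult * dim) = 1*2 = 2.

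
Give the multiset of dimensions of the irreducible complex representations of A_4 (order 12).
Dimensions: 1, 1, 1, 3

Derivation: There are 4 irreducibles (= number of conjugacy classes). Their dimensions d_i satisfy sum d_i^2 = |G| = 12: 1 + 1 + 1 + 9 = 12.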